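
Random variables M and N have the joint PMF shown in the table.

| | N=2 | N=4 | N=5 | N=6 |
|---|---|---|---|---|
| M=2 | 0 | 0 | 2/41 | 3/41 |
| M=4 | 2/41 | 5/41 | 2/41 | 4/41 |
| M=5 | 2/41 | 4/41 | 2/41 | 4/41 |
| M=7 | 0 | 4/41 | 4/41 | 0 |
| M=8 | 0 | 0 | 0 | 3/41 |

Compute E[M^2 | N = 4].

376/13

P(N = 4) = 13/41.
Σ M^2·P over the event = 16·(5/41) + 25·(4/41) + 49·(4/41) = 376/41.
E[M^2 | N = 4] = (376/41) / (13/41) = 376/13.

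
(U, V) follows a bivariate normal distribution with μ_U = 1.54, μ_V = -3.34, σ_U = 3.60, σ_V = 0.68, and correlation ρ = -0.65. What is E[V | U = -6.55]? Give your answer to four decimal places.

E[V | U=x] = μ_V + ρ(σ_V/σ_U)(x − μ_U) for jointly normal variables.
E[V | U=-6.55] = -3.34 + (-0.65)·(0.68/3.60)·(-6.55 − (1.54)) = -3.34 + (-0.12278)·(-8.09) = -2.3467.

-2.3467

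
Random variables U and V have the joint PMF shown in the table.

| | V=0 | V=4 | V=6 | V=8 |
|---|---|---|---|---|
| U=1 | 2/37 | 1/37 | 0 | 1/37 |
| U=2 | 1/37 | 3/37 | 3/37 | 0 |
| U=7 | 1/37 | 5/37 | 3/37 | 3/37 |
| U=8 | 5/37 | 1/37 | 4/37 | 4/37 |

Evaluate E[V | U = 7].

P(U = 7) = 12/37.
Σ V·P over the event = 0·(1/37) + 4·(5/37) + 6·(3/37) + 8·(3/37) = 62/37.
E[V | U = 7] = (62/37) / (12/37) = 31/6.

31/6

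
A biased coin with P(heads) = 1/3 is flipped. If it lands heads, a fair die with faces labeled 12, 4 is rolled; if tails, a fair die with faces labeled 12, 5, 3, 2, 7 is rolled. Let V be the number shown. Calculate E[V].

E[V | heads] = (12+4)/2 = 8.
E[V | tails] = (12+5+3+2+7)/5 = 29/5.
By the law of total expectation,
E[V] = (1/3)·(8) + (2/3)·(29/5) = 98/15.

98/15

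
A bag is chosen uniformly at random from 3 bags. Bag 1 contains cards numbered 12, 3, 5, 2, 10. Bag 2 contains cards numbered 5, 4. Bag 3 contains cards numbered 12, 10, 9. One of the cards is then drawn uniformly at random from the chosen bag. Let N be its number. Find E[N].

E[N | bag 1] = (12+3+5+2+10)/5 = 32/5.
E[N | bag 2] = (5+4)/2 = 9/2.
E[N | bag 3] = (12+10+9)/3 = 31/3.
E[N] = (1/3)·(32/5) + (1/3)·(9/2) + (1/3)·(31/3) = 637/90.

637/90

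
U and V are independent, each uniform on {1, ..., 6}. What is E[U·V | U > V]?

P(U > V) = 5/12.
Summing UV·P(x,y) over outcomes with U > V gives 175/36.
E[U·V | U > V] = (175/36) / (5/12) = 35/3.

35/3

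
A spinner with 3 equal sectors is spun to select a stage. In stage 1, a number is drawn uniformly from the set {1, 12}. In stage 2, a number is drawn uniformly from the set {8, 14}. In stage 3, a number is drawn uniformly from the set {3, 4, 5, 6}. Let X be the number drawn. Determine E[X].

E[X | stage 1] = (1+12)/2 = 13/2.
E[X | stage 2] = (8+14)/2 = 11.
E[X | stage 3] = (3+4+5+6)/4 = 9/2.
E[X] = (1/3)·(13/2) + (1/3)·(11) + (1/3)·(9/2) = 22/3.

22/3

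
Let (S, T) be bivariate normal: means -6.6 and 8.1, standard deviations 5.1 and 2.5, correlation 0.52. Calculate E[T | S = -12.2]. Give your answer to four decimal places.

6.6725

E[T | S=x] = μ_T + ρ(σ_T/σ_S)(x − μ_S) for jointly normal variables.
E[T | S=-12.2] = 8.1 + (0.52)·(2.5/5.1)·(-12.2 − (-6.6)) = 8.1 + (0.254902)·(-5.6) = 6.6725.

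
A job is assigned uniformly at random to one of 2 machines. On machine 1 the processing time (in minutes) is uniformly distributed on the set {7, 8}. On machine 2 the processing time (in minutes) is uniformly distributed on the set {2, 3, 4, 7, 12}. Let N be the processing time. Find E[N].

E[N | machine 1] = (7+8)/2 = 15/2.
E[N | machine 2] = (2+3+4+7+12)/5 = 28/5.
E[N] = (1/2)·(15/2) + (1/2)·(28/5) = 131/20.

131/20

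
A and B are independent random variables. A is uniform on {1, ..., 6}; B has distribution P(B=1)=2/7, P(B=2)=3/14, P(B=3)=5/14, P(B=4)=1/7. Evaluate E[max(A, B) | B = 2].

P(B = 2) = 3/14.
Summing max(A,B)·P(x,y) over outcomes with B = 2 gives 11/14.
E[max(A, B) | B = 2] = (11/14) / (3/14) = 11/3.

11/3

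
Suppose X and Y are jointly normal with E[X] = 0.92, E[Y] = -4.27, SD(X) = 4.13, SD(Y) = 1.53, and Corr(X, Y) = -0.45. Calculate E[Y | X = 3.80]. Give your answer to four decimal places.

For a bivariate normal, E[Y | X=x] = μ_Y + ρ·(σ_Y/σ_X)·(x − μ_X).
E[Y | X=3.80] = -4.27 + (-0.45)·(1.53/4.13)·(3.80 − (0.92)) = -4.27 + (-0.16671)·(2.88) = -4.7501.

-4.7501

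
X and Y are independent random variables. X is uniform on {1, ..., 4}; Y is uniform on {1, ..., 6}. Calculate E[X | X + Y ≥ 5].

25/9

P(X + Y ≥ 5) = 3/4.
Summing X·P(x,y) over outcomes with X + Y ≥ 5 gives 25/12.
E[X | X + Y ≥ 5] = (25/12) / (3/4) = 25/9.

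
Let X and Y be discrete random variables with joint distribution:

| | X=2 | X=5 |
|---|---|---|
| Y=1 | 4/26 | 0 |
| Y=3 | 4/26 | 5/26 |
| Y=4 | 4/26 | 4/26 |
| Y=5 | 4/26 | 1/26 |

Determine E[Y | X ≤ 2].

13/4

P(X ≤ 2) = 8/13.
Summing Y·P(X=x,Y=y) over the conditioning event gives 2.
E[Y | X ≤ 2] = (2) / (8/13) = 13/4.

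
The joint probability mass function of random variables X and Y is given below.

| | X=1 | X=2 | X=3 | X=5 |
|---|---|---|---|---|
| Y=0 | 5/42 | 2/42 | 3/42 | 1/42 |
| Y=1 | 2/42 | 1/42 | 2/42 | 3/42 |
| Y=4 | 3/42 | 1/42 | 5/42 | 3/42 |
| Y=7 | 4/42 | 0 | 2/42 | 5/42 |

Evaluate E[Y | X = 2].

P(X = 2) = 2/21.
Σ Y·P over the event = 0·(2/42) + 1·(1/42) + 4·(1/42) = 5/42.
E[Y | X = 2] = (5/42) / (2/21) = 5/4.

5/4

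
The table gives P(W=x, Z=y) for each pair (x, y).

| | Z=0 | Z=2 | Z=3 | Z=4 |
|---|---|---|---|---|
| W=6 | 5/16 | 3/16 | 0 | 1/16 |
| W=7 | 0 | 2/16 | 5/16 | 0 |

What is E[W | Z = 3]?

7

P(Z = 3) = 5/16.
Σ W·P over the event = 7·(5/16) = 35/16.
E[W | Z = 3] = (35/16) / (5/16) = 7.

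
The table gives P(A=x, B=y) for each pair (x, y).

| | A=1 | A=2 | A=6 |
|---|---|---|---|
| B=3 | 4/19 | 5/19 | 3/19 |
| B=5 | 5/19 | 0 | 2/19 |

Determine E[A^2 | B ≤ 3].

P(B ≤ 3) = 12/19.
Summing A^2·P(A=x,B=y) over the conditioning event gives 132/19.
E[A^2 | B ≤ 3] = (132/19) / (12/19) = 11.

11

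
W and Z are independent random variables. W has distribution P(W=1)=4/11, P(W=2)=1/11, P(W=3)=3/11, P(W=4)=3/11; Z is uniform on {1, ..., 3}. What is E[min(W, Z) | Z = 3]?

P(Z = 3) = 1/3.
Summing min(W,Z)·P(x,y) over outcomes with Z = 3 gives 8/11.
E[min(W, Z) | Z = 3] = (8/11) / (1/3) = 24/11.

24/11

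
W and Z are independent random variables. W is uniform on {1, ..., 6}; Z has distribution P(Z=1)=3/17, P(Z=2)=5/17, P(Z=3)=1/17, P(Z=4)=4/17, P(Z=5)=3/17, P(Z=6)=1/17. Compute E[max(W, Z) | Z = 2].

P(Z = 2) = 5/17.
Summing max(W,Z)·P(x,y) over outcomes with Z = 2 gives 55/51.
E[max(W, Z) | Z = 2] = (55/51) / (5/17) = 11/3.

11/3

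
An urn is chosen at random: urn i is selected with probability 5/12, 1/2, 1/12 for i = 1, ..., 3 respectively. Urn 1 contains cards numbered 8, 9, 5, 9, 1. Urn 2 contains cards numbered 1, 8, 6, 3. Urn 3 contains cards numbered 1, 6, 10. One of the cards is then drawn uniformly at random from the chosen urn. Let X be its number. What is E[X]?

97/18

E[X | urn 1] = (8+9+5+9+1)/5 = 32/5.
E[X | urn 2] = (1+8+6+3)/4 = 9/2.
E[X | urn 3] = (1+6+10)/3 = 17/3.
E[X] = (5/12)·(32/5) + (1/2)·(9/2) + (1/12)·(17/3) = 97/18.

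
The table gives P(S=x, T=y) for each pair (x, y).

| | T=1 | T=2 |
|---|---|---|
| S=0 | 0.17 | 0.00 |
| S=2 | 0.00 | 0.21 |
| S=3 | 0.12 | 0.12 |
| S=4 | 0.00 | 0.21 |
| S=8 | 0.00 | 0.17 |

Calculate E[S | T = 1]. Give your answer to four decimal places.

1.2414

P(T = 1) = 0.29.
Σ S·P over the event = 0·(0.17) + 3·(0.12) = 0.36.
E[S | T = 1] = (0.36) / (0.29) = 1.2414.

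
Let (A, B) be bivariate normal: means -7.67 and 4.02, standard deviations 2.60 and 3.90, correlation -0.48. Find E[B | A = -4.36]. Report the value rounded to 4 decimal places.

For a bivariate normal, E[B | A=x] = μ_B + ρ·(σ_B/σ_A)·(x − μ_A).
E[B | A=-4.36] = 4.02 + (-0.48)·(3.90/2.60)·(-4.36 − (-7.67)) = 4.02 + (-0.72)·(3.31) = 1.6368.

1.6368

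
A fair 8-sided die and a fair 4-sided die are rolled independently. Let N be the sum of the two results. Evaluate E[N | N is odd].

7

P(N is odd) = 1/2.
Σ over the event: 3·1/16 + 5·1/8 + 7·1/8 + 9·1/8 + 11·1/16 = 7/2.
E[N | N is odd] = (7/2) / (1/2) = 7.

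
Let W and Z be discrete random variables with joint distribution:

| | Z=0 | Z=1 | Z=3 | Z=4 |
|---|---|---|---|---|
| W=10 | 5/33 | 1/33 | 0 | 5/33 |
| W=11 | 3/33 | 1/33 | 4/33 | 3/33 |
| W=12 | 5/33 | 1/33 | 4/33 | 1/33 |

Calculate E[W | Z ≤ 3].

P(Z ≤ 3) = 8/11.
Σ W·P over the event = 10·(5/33) + 10·(1/33) + 11·(3/33) + 11·(1/33) + 11·(4/33) + 12·(5/33) + 12·(1/33) + 12·(4/33) = 268/33.
E[W | Z ≤ 3] = (268/33) / (8/11) = 67/6.

67/6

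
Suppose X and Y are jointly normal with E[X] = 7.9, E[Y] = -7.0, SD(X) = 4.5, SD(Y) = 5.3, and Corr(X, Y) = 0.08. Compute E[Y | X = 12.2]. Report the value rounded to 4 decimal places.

The regression of Y on X has slope ρ·σ_Y/σ_X and passes through (μ_X, μ_Y).
E[Y | X=12.2] = -7.0 + (0.08)·(5.3/4.5)·(12.2 − (7.9)) = -7.0 + (0.094222)·(4.3) = -6.5948.

-6.5948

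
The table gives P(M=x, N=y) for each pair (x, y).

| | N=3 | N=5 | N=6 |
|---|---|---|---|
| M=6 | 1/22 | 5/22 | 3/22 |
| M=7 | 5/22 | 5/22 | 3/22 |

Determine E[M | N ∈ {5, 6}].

13/2

P(N ∈ {5, 6}) = 8/11.
Σ M·P over the event = 6·(5/22) + 6·(3/22) + 7·(5/22) + 7·(3/22) = 52/11.
E[M | N ∈ {5, 6}] = (52/11) / (8/11) = 13/2.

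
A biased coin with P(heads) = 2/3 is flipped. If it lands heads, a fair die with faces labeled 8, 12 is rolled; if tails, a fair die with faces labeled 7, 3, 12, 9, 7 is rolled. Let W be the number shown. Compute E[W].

46/5

E[W | heads] = (8+12)/2 = 10.
E[W | tails] = (7+3+12+9+7)/5 = 38/5.
E[W] = (2/3)·(10) + (1/3)·(38/5) = 46/5.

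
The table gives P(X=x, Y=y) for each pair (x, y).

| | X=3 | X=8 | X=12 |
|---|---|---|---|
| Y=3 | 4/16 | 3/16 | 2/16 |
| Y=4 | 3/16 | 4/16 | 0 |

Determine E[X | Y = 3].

20/3

P(Y = 3) = 9/16.
Summing X·P(X=x,Y=y) over the conditioning event gives 15/4.
E[X | Y = 3] = (15/4) / (9/16) = 20/3.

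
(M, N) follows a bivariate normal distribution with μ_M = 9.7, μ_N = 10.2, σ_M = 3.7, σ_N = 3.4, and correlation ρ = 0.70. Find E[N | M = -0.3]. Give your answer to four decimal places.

3.7676

The regression of N on M has slope ρ·σ_N/σ_M and passes through (μ_M, μ_N).
E[N | M=-0.3] = 10.2 + (0.70)·(3.4/3.7)·(-0.3 − (9.7)) = 10.2 + (0.64324)·(-10) = 3.7676.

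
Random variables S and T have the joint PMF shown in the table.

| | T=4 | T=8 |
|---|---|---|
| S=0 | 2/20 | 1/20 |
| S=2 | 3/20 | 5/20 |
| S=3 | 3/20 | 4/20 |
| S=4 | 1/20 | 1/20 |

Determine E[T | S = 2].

P(S = 2) = 2/5.
Σ T·P over the event = 4·(3/20) + 8·(5/20) = 13/5.
E[T | S = 2] = (13/5) / (2/5) = 13/2.

13/2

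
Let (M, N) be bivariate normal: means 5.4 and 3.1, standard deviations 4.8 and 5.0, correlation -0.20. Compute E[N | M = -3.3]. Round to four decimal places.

4.9125

The regression of N on M has slope ρ·σ_N/σ_M and passes through (μ_M, μ_N).
E[N | M=-3.3] = 3.1 + (-0.20)·(5.0/4.8)·(-3.3 − (5.4)) = 3.1 + (-0.20833)·(-8.7) = 4.9125.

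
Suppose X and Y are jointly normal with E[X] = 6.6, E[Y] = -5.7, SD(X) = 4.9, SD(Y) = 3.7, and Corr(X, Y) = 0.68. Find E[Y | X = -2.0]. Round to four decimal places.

-10.1158

For a bivariate normal, E[Y | X=x] = μ_Y + ρ·(σ_Y/σ_X)·(x − μ_X).
E[Y | X=-2.0] = -5.7 + (0.68)·(3.7/4.9)·(-2.0 − (6.6)) = -5.7 + (0.51347)·(-8.6) = -10.1158.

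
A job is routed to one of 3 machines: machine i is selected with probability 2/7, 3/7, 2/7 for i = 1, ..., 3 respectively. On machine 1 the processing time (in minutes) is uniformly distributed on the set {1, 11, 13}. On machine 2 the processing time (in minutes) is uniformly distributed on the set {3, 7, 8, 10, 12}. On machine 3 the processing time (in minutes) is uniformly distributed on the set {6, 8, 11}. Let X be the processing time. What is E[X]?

E[X | machine 1] = (1+11+13)/3 = 25/3.
E[X | machine 2] = (3+7+8+10+12)/5 = 8.
E[X | machine 3] = (6+8+11)/3 = 25/3.
E[X] = (2/7)·(25/3) + (3/7)·(8) + (2/7)·(25/3) = 172/21.

172/21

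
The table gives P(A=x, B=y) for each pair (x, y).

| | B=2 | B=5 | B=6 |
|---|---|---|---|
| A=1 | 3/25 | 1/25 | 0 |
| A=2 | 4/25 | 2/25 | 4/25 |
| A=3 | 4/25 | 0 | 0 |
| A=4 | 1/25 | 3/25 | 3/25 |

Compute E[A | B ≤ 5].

22/9

P(B ≤ 5) = 18/25.
Σ A·P over the event = 1·(3/25) + 1·(1/25) + 2·(4/25) + 2·(2/25) + 3·(4/25) + 4·(1/25) + 4·(3/25) = 44/25.
E[A | B ≤ 5] = (44/25) / (18/25) = 22/9.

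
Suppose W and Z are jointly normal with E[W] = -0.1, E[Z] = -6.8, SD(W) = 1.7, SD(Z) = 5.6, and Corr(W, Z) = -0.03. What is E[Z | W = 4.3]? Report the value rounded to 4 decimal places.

For a bivariate normal, E[Z | W=x] = μ_Z + ρ·(σ_Z/σ_W)·(x − μ_W).
E[Z | W=4.3] = -6.8 + (-0.03)·(5.6/1.7)·(4.3 − (-0.1)) = -6.8 + (-0.098824)·(4.4) = -7.2348.

-7.2348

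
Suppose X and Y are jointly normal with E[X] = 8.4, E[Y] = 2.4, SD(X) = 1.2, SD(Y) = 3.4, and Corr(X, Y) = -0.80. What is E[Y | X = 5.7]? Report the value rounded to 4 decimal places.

8.5200

For a bivariate normal, E[Y | X=x] = μ_Y + ρ·(σ_Y/σ_X)·(x − μ_X).
E[Y | X=5.7] = 2.4 + (-0.80)·(3.4/1.2)·(5.7 − (8.4)) = 2.4 + (-2.26667)·(-2.7) = 8.5200.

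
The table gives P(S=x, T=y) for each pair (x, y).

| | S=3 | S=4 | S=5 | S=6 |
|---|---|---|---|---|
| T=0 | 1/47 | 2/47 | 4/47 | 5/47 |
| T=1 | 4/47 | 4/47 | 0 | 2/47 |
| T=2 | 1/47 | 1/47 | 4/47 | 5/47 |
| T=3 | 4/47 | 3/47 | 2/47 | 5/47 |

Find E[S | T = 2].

P(T = 2) = 11/47.
Σ S·P over the event = 3·(1/47) + 4·(1/47) + 5·(4/47) + 6·(5/47) = 57/47.
E[S | T = 2] = (57/47) / (11/47) = 57/11.

57/11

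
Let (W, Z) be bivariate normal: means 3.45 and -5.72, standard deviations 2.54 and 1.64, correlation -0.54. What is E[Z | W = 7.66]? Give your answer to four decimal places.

The regression of Z on W has slope ρ·σ_Z/σ_W and passes through (μ_W, μ_Z).
E[Z | W=7.66] = -5.72 + (-0.54)·(1.64/2.54)·(7.66 − (3.45)) = -5.72 + (-0.34866)·(4.21) = -7.1879.

-7.1879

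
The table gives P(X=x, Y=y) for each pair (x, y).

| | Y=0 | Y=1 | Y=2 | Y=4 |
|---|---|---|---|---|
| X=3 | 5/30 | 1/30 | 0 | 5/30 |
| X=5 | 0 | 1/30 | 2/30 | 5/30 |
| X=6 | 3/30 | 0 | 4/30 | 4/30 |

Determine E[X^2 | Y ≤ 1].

187/10

P(Y ≤ 1) = 1/3.
Σ X^2·P over the event = 9·(5/30) + 9·(1/30) + 25·(1/30) + 36·(3/30) = 187/30.
E[X^2 | Y ≤ 1] = (187/30) / (1/3) = 187/10.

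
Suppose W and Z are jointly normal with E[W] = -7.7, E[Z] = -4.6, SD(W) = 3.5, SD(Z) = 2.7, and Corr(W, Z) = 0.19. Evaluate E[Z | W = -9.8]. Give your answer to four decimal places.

-4.9078

For a bivariate normal, E[Z | W=x] = μ_Z + ρ·(σ_Z/σ_W)·(x − μ_W).
E[Z | W=-9.8] = -4.6 + (0.19)·(2.7/3.5)·(-9.8 − (-7.7)) = -4.6 + (0.14657)·(-2.1) = -4.9078.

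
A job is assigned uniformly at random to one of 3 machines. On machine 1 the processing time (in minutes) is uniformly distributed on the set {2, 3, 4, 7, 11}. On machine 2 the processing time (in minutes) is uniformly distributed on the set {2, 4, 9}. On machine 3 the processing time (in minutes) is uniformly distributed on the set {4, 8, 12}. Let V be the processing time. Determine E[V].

E[V | machine 1] = (2+3+4+7+11)/5 = 27/5.
E[V | machine 2] = (2+4+9)/3 = 5.
E[V | machine 3] = (4+8+12)/3 = 8.
E[V] = (1/3)·(27/5) + (1/3)·(5) + (1/3)·(8) = 92/15.

92/15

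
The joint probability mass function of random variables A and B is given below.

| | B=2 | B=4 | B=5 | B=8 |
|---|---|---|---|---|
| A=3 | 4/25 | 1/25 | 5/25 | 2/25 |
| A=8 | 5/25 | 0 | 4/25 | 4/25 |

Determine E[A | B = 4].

3

P(B = 4) = 1/25.
Σ A·P over the event = 3·(1/25) = 3/25.
E[A | B = 4] = (3/25) / (1/25) = 3.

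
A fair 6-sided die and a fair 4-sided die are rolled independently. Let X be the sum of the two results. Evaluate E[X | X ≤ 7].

P(X ≤ 7) = 3/4.
Σ over the event: 2·1/24 + 3·1/12 + 4·1/8 + 5·1/6 + 6·1/6 + 7·1/6 = 23/6.
E[X | X ≤ 7] = (23/6) / (3/4) = 46/9.

46/9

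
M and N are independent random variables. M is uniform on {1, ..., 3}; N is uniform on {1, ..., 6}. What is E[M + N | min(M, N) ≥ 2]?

13/2

Outcomes with min(M, N) ≥ 2: (2,2), (2,3), (2,4), (2,5), (2,6), (3,2), (3,3), (3,4), (3,5), (3,6), each with probability 1/18.
E[M + N | min(M, N) ≥ 2] = (4 + 5 + 6 + 7 + 8 + 5 + 6 + 7 + 8 + 9) / 10 = 13/2.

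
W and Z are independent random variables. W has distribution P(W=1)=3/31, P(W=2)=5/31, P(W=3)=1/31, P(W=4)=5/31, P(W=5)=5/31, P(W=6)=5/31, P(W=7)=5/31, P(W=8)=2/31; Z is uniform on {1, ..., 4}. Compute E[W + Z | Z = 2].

P(Z = 2) = 1/4.
Summing (W+Z)·P(x,y) over outcomes with Z = 2 gives 51/31.
E[W + Z | Z = 2] = (51/31) / (1/4) = 204/31.

204/31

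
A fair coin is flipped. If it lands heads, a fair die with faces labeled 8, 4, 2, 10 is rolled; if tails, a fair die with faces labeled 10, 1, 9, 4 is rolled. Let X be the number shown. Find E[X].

E[X | heads] = (8+4+2+10)/4 = 6.
E[X | tails] = (10+1+9+4)/4 = 6.
E[X] = (1/2)·(6) + (1/2)·(6) = 6.

6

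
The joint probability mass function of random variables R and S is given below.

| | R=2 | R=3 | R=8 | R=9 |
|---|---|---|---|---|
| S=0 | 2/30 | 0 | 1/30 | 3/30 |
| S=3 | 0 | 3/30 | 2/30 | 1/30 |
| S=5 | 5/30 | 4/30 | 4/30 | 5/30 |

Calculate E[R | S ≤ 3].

P(S ≤ 3) = 2/5.
Σ R·P over the event = 2·(2/30) + 3·(3/30) + 8·(1/30) + 8·(2/30) + 9·(3/30) + 9·(1/30) = 73/30.
E[R | S ≤ 3] = (73/30) / (2/5) = 73/12.

73/12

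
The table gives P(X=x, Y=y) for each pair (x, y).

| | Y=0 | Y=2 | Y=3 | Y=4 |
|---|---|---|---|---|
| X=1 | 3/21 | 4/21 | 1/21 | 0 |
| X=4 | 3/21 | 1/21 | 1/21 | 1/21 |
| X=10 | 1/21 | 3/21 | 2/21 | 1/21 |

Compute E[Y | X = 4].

3/2

P(X = 4) = 2/7.
Σ Y·P over the event = 0·(3/21) + 2·(1/21) + 3·(1/21) + 4·(1/21) = 3/7.
E[Y | X = 4] = (3/7) / (2/7) = 3/2.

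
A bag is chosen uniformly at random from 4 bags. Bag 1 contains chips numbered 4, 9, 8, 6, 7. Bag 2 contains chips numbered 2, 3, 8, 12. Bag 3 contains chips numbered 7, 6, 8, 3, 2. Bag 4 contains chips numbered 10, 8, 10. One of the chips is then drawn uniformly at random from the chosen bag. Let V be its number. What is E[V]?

E[V | bag 1] = (4+9+8+6+7)/5 = 34/5.
E[V | bag 2] = (2+3+8+12)/4 = 25/4.
E[V | bag 3] = (7+6+8+3+2)/5 = 26/5.
E[V | bag 4] = (10+8+10)/3 = 28/3.
E[V] = (1/4)·(34/5) + (1/4)·(25/4) + (1/4)·(26/5) + (1/4)·(28/3) = 331/48.

331/48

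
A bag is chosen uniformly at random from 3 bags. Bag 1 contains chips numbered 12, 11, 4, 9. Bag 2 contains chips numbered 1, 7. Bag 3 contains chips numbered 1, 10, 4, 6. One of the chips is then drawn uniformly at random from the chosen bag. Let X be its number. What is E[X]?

E[X | bag 1] = (12+11+4+9)/4 = 9.
E[X | bag 2] = (1+7)/2 = 4.
E[X | bag 3] = (1+10+4+6)/4 = 21/4.
By the law of total expectation,
E[X] = (1/3)·(9) + (1/3)·(4) + (1/3)·(21/4) = 73/12.

73/12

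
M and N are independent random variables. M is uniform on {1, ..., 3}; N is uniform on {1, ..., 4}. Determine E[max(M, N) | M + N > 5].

Outcomes with M + N > 5: (2,4), (3,3), (3,4), each with probability 1/12.
E[max(M, N) | M + N > 5] = (4 + 3 + 4) / 3 = 11/3.

11/3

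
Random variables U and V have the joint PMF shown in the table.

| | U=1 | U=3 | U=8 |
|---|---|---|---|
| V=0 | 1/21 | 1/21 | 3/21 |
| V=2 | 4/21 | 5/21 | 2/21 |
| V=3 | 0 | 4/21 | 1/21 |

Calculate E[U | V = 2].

P(V = 2) = 11/21.
Σ U·P over the event = 1·(4/21) + 3·(5/21) + 8·(2/21) = 5/3.
E[U | V = 2] = (5/3) / (11/21) = 35/11.

35/11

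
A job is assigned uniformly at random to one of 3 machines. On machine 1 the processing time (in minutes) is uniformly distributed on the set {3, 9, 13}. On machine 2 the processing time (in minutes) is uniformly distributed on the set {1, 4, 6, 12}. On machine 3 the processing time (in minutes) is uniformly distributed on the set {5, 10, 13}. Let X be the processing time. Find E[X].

281/36

E[X | machine 1] = (3+9+13)/3 = 25/3.
E[X | machine 2] = (1+4+6+12)/4 = 23/4.
E[X | machine 3] = (5+10+13)/3 = 28/3.
By the law of total expectation,
E[X] = (1/3)·(25/3) + (1/3)·(23/4) + (1/3)·(28/3) = 281/36.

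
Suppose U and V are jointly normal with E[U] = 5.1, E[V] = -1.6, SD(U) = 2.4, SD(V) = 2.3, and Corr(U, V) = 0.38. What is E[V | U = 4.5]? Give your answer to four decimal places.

-1.8185

E[V | U=x] = μ_V + ρ(σ_V/σ_U)(x − μ_U) for jointly normal variables.
E[V | U=4.5] = -1.6 + (0.38)·(2.3/2.4)·(4.5 − (5.1)) = -1.6 + (0.36417)·(-0.6) = -1.8185.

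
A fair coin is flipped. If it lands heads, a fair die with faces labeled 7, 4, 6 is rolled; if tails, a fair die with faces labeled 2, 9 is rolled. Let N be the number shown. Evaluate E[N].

E[N | heads] = (7+4+6)/3 = 17/3.
E[N | tails] = (2+9)/2 = 11/2.
By the law of total expectation,
E[N] = (1/2)·(17/3) + (1/2)·(11/2) = 67/12.

67/12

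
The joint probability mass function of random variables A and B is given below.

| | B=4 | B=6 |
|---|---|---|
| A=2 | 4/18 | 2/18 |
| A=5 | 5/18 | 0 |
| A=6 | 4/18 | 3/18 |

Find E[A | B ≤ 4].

57/13

P(B ≤ 4) = 13/18.
Σ A·P over the event = 2·(4/18) + 5·(5/18) + 6·(4/18) = 19/6.
E[A | B ≤ 4] = (19/6) / (13/18) = 57/13.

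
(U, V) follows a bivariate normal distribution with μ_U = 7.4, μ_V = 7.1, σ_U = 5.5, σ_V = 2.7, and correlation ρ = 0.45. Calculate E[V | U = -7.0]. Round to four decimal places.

For a bivariate normal, E[V | U=x] = μ_V + ρ·(σ_V/σ_U)·(x − μ_U).
E[V | U=-7.0] = 7.1 + (0.45)·(2.7/5.5)·(-7.0 − (7.4)) = 7.1 + (0.22091)·(-14.4) = 3.9189.

3.9189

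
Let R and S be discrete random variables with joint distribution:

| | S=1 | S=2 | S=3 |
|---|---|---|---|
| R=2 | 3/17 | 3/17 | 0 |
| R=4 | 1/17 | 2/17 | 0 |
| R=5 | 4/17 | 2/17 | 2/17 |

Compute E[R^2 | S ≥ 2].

P(S ≥ 2) = 9/17.
Σ R^2·P over the event = 4·(3/17) + 16·(2/17) + 25·(2/17) + 25·(2/17) = 144/17.
E[R^2 | S ≥ 2] = (144/17) / (9/17) = 16.

16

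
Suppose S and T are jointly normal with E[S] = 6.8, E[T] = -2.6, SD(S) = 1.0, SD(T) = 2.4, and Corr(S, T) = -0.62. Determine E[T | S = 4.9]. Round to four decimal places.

0.2272

The regression of T on S has slope ρ·σ_T/σ_S and passes through (μ_S, μ_T).
E[T | S=4.9] = -2.6 + (-0.62)·(2.4/1.0)·(4.9 − (6.8)) = -2.6 + (-1.488)·(-1.9) = 0.2272.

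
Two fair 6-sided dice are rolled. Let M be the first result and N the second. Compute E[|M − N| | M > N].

7/3

P(M > N) = 5/12.
Summing |M−N|·P(x,y) over outcomes with M > N gives 35/36.
E[|M − N| | M > N] = (35/36) / (5/12) = 7/3.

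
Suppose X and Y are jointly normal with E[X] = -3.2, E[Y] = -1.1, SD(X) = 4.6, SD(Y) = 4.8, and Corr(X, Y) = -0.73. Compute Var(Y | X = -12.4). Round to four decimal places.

Var(Y | X=x) = (1 − ρ²)·σ_Y².
Var(Y | X=-12.4) = (4.8)²·(1 − (-0.73)²) = 23.04·0.4671 = 10.7620.

10.7620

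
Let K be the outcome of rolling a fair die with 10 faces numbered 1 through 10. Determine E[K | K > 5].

Given K > 5, K is equally likely to be any of {6, 7, 8, 9, 10}.
E[K | K > 5] = (6 + 7 + 8 + 9 + 10) / 5 = 8.

8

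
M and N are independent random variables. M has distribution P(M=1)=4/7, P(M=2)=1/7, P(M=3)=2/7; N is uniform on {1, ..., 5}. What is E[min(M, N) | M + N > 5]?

13/6

P(M + N > 5) = 12/35.
Summing min(M,N)·P(x,y) over outcomes with M + N > 5 gives 26/35.
E[min(M, N) | M + N > 5] = (26/35) / (12/35) = 13/6.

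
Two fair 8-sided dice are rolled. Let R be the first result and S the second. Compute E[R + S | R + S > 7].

P(R + S > 7) = 43/64.
Summing (R+S)·P(x,y) over outcomes with R + S > 7 gives 29/4.
E[R + S | R + S > 7] = (29/4) / (43/64) = 464/43.

464/43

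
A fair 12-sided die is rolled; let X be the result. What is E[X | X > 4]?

Given X > 4, X is equally likely to be any of {5, 6, 7, 8, 9, 10, 11, 12}.
E[X | X > 4] = (5 + 6 + 7 + 8 + 9 + 10 + 11 + 12) / 8 = 17/2.

17/2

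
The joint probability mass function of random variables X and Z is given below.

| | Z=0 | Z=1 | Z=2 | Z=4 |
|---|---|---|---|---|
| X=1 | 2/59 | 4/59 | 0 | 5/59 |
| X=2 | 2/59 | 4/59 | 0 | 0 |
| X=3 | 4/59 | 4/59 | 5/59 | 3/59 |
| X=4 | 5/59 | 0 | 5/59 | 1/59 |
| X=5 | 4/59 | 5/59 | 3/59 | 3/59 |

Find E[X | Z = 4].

P(Z = 4) = 12/59.
Σ X·P over the event = 1·(5/59) + 3·(3/59) + 4·(1/59) + 5·(3/59) = 33/59.
E[X | Z = 4] = (33/59) / (12/59) = 11/4.

11/4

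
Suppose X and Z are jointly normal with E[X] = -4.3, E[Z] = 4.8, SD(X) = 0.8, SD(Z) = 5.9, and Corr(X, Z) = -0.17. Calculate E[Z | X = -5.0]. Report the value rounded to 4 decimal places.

5.6776

The regression of Z on X has slope ρ·σ_Z/σ_X and passes through (μ_X, μ_Z).
E[Z | X=-5.0] = 4.8 + (-0.17)·(5.9/0.8)·(-5.0 − (-4.3)) = 4.8 + (-1.2537)·(-0.7) = 5.6776.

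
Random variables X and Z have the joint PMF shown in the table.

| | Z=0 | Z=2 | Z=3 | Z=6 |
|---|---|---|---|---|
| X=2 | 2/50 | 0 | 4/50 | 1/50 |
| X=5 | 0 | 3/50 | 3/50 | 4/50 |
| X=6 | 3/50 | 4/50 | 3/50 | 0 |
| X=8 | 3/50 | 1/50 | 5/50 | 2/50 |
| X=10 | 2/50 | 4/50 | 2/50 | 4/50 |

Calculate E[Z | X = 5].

P(X = 5) = 1/5.
Σ Z·P over the event = 2·(3/50) + 3·(3/50) + 6·(4/50) = 39/50.
E[Z | X = 5] = (39/50) / (1/5) = 39/10.

39/10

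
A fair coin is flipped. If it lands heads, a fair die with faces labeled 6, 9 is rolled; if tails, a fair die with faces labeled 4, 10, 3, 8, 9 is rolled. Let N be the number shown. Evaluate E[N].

143/20

E[N | heads] = (6+9)/2 = 15/2.
E[N | tails] = (4+10+3+8+9)/5 = 34/5.
E[N] = (1/2)·(15/2) + (1/2)·(34/5) = 143/20.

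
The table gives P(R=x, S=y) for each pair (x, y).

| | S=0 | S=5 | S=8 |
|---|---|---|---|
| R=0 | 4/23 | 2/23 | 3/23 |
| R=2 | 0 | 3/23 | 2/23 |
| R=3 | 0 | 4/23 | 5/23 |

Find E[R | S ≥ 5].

37/19

P(S ≥ 5) = 19/23.
Σ R·P over the event = 0·(2/23) + 0·(3/23) + 2·(3/23) + 2·(2/23) + 3·(4/23) + 3·(5/23) = 37/23.
E[R | S ≥ 5] = (37/23) / (19/23) = 37/19.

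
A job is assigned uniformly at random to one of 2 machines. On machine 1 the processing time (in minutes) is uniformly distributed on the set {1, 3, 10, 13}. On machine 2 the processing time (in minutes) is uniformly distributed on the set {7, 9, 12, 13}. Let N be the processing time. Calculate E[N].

17/2

E[N | machine 1] = (1+3+10+13)/4 = 27/4.
E[N | machine 2] = (7+9+12+13)/4 = 41/4.
By the law of total expectation,
E[N] = (1/2)·(27/4) + (1/2)·(41/4) = 17/2.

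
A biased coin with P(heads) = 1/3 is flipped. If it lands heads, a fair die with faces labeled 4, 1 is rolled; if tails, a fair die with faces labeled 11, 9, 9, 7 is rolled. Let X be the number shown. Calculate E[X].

E[X | heads] = (4+1)/2 = 5/2.
E[X | tails] = (11+9+9+7)/4 = 9.
E[X] = (1/3)·(5/2) + (2/3)·(9) = 41/6.

41/6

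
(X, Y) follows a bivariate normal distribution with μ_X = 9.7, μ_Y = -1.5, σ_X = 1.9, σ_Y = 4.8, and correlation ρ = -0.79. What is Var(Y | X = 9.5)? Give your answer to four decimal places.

8.6607

For a bivariate normal, Var(Y | X=x) = σ_Y²(1 − ρ²).
Var(Y | X=9.5) = (4.8)²·(1 − (-0.79)²) = 23.04·0.3759 = 8.6607.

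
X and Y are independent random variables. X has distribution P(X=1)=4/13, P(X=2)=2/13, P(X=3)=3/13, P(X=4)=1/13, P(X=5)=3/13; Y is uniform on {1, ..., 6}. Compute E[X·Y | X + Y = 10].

P(X + Y = 10) = 2/39.
Summing XY·P(x,y) over outcomes with X + Y = 10 gives 33/26.
E[X·Y | X + Y = 10] = (33/26) / (2/39) = 99/4.

99/4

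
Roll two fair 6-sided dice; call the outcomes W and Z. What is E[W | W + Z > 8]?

5

Outcomes with W + Z > 8: (3,6), (4,5), (4,6), (5,4), (5,5), (5,6), (6,3), (6,4), (6,5), (6,6), each with probability 1/36.
E[W | W + Z > 8] = (3 + 4 + 4 + 5 + 5 + 5 + 6 + 6 + 6 + 6) / 10 = 5.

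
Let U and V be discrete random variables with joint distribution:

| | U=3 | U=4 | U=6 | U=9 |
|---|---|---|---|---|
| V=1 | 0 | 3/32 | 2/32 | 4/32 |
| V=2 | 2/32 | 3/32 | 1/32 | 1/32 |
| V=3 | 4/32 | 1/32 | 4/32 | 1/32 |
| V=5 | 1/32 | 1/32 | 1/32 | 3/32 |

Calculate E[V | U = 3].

P(U = 3) = 7/32.
Summing V·P(U=x,V=y) over the conditioning event gives 21/32.
E[V | U = 3] = (21/32) / (7/32) = 3.

3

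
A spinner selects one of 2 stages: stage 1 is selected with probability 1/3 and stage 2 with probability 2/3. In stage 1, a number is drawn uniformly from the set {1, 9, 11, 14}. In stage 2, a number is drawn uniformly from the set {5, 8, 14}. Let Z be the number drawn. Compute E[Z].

E[Z | stage 1] = (1+9+11+14)/4 = 35/4.
E[Z | stage 2] = (5+8+14)/3 = 9.
E[Z] = (1/3)·(35/4) + (2/3)·(9) = 107/12.

107/12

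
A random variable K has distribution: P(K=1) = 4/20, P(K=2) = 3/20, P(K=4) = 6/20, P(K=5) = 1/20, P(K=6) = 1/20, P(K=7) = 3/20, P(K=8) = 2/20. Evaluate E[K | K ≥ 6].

P(K ≥ 6) = 3/10.
Σ over the event: 6·1/20 + 7·3/20 + 8·1/10 = 43/20.
E[K | K ≥ 6] = (43/20) / (3/10) = 43/6.

43/6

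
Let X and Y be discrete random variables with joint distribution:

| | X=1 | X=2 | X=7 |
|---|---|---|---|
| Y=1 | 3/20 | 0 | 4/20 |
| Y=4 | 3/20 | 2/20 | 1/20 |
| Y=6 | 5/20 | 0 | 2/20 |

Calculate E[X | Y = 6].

19/7

P(Y = 6) = 7/20.
Summing X·P(X=x,Y=y) over the conditioning event gives 19/20.
E[X | Y = 6] = (19/20) / (7/20) = 19/7.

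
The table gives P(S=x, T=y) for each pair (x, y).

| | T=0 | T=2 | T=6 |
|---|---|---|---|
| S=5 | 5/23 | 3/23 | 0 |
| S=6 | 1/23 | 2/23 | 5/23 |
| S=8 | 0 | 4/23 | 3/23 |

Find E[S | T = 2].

P(T = 2) = 9/23.
Σ S·P over the event = 5·(3/23) + 6·(2/23) + 8·(4/23) = 59/23.
E[S | T = 2] = (59/23) / (9/23) = 59/9.

59/9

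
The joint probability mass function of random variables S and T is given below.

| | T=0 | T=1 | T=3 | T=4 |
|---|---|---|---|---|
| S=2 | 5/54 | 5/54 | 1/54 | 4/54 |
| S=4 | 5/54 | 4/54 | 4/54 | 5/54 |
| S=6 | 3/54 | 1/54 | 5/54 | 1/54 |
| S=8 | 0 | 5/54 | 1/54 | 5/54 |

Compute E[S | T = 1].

24/5

P(T = 1) = 5/18.
Σ S·P over the event = 2·(5/54) + 4·(4/54) + 6·(1/54) + 8·(5/54) = 4/3.
E[S | T = 1] = (4/3) / (5/18) = 24/5.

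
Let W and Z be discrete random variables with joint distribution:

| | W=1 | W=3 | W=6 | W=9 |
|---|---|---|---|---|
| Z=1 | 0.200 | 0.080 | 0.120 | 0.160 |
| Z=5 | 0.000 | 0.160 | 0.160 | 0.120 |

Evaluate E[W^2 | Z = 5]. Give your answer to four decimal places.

P(Z = 5) = 0.440.
Σ W^2·P over the event = 9·(0.160) + 36·(0.160) + 81·(0.120) = 16.920.
E[W^2 | Z = 5] = (16.920) / (0.440) = 38.4545.

38.4545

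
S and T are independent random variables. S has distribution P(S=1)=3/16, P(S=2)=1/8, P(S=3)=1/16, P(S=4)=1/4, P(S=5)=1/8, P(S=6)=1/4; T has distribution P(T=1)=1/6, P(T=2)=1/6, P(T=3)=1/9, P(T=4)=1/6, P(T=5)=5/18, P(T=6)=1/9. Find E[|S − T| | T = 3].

7/4

P(T = 3) = 1/9.
Summing |S−T|·P(x,y) over outcomes with T = 3 gives 7/36.
E[|S − T| | T = 3] = (7/36) / (1/9) = 7/4.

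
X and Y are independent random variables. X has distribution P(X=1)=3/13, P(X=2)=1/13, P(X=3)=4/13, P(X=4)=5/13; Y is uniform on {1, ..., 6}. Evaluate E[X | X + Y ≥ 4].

P(X + Y ≥ 4) = 71/78.
Summing X·P(x,y) over outcomes with X + Y ≥ 4 gives 107/39.
E[X | X + Y ≥ 4] = (107/39) / (71/78) = 214/71.

214/71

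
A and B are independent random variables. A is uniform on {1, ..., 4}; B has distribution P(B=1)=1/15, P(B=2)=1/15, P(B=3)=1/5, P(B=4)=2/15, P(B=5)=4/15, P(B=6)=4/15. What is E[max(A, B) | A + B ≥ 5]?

249/52

P(A + B ≥ 5) = 13/15.
Summing max(A,B)·P(x,y) over outcomes with A + B ≥ 5 gives 83/20.
E[max(A, B) | A + B ≥ 5] = (83/20) / (13/15) = 249/52.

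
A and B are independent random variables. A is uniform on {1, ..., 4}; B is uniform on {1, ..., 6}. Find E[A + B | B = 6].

17/2

Outcomes with B = 6: (1,6), (2,6), (3,6), (4,6), each with probability 1/24.
E[A + B | B = 6] = (7 + 8 + 9 + 10) / 4 = 17/2.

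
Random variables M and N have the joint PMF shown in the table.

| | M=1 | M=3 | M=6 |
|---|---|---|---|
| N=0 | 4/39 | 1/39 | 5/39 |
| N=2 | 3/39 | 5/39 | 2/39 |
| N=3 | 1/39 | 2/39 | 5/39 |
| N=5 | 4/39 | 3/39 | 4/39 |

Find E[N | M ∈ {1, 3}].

P(M ∈ {1, 3}) = 23/39.
Σ N·P over the event = 0·(4/39) + 2·(3/39) + 3·(1/39) + 5·(4/39) + 0·(1/39) + 2·(5/39) + 3·(2/39) + 5·(3/39) = 20/13.
E[N | M ∈ {1, 3}] = (20/13) / (23/39) = 60/23.

60/23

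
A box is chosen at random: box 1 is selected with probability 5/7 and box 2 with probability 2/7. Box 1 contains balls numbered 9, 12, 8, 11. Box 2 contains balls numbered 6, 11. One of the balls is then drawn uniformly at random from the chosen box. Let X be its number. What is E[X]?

67/7

E[X | box 1] = (9+12+8+11)/4 = 10.
E[X | box 2] = (6+11)/2 = 17/2.
By the law of total expectation,
E[X] = (5/7)·(10) + (2/7)·(17/2) = 67/7.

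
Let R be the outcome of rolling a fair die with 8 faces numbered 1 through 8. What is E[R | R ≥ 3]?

Given R ≥ 3, R is equally likely to be any of {3, 4, 5, 6, 7, 8}.
E[R | R ≥ 3] = (3 + 4 + 5 + 6 + 7 + 8) / 6 = 11/2.

11/2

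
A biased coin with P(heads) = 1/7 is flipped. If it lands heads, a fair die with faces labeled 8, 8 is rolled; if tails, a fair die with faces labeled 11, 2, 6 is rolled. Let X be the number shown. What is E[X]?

46/7

E[X | heads] = (8+8)/2 = 8.
E[X | tails] = (11+2+6)/3 = 19/3.
E[X] = (1/7)·(8) + (6/7)·(19/3) = 46/7.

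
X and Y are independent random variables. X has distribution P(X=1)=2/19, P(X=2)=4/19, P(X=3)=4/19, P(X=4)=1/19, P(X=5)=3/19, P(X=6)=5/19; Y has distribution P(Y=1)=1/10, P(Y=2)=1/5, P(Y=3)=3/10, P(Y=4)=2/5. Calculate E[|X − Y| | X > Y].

P(X > Y) = 51/95.
Summing |X−Y|·P(x,y) over outcomes with X > Y gives 24/19.
E[|X − Y| | X > Y] = (24/19) / (51/95) = 40/17.

40/17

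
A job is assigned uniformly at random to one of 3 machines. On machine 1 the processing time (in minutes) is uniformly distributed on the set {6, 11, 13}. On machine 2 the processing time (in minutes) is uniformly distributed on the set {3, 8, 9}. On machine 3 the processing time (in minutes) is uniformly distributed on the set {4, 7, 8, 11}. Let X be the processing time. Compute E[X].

145/18

E[X | machine 1] = (6+11+13)/3 = 10.
E[X | machine 2] = (3+8+9)/3 = 20/3.
E[X | machine 3] = (4+7+8+11)/4 = 15/2.
By the law of total expectation,
E[X] = (1/3)·(10) + (1/3)·(20/3) + (1/3)·(15/2) = 145/18.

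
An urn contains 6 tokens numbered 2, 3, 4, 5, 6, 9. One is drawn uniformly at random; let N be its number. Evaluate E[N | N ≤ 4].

P(N ≤ 4) = 1/2.
Σ over the event: 2·1/6 + 3·1/6 + 4·1/6 = 3/2.
E[N | N ≤ 4] = (3/2) / (1/2) = 3.

3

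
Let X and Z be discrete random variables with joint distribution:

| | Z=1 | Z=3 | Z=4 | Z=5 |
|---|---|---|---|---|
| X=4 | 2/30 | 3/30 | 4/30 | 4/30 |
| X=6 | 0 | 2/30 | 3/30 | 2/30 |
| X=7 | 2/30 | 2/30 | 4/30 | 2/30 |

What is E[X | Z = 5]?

21/4

P(Z = 5) = 4/15.
Σ X·P over the event = 4·(4/30) + 6·(2/30) + 7·(2/30) = 7/5.
E[X | Z = 5] = (7/5) / (4/15) = 21/4.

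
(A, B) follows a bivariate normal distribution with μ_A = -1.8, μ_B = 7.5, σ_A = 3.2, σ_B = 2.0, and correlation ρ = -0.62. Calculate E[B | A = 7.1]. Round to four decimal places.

4.0513

For a bivariate normal, E[B | A=x] = μ_B + ρ·(σ_B/σ_A)·(x − μ_A).
E[B | A=7.1] = 7.5 + (-0.62)·(2.0/3.2)·(7.1 − (-1.8)) = 7.5 + (-0.3875)·(8.9) = 4.0513.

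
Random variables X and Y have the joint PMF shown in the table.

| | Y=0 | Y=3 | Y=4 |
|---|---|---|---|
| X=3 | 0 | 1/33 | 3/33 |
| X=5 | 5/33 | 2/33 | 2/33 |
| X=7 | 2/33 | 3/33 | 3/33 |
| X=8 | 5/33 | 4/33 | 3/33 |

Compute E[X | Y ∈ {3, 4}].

P(Y ∈ {3, 4}) = 7/11.
Σ X·P over the event = 3·(1/33) + 3·(3/33) + 5·(2/33) + 5·(2/33) + 7·(3/33) + 7·(3/33) + 8·(4/33) + 8·(3/33) = 130/33.
E[X | Y ∈ {3, 4}] = (130/33) / (7/11) = 130/21.

130/21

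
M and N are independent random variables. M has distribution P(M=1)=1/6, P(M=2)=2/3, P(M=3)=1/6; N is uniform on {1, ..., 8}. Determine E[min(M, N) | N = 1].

P(N = 1) = 1/8.
Summing min(M,N)·P(x,y) over outcomes with N = 1 gives 1/8.
E[min(M, N) | N = 1] = (1/8) / (1/8) = 1.

1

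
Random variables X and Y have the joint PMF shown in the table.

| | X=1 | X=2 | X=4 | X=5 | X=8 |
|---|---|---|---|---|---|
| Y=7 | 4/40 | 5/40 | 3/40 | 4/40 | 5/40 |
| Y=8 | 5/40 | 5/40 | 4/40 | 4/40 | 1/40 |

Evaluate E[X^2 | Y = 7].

P(Y = 7) = 21/40.
Σ X^2·P over the event = 1·(4/40) + 4·(5/40) + 16·(3/40) + 25·(4/40) + 64·(5/40) = 123/10.
E[X^2 | Y = 7] = (123/10) / (21/40) = 164/7.

164/7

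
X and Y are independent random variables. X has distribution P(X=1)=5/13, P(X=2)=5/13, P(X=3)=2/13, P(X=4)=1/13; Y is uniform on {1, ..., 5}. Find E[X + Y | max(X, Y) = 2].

10/3

P(max(X, Y) = 2) = 3/13.
Summing (X+Y)·P(x,y) over outcomes with max(X, Y) = 2 gives 10/13.
E[X + Y | max(X, Y) = 2] = (10/13) / (3/13) = 10/3.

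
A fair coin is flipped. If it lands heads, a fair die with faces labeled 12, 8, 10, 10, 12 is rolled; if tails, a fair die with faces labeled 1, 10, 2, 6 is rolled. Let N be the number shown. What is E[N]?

303/40

E[N | heads] = (12+8+10+10+12)/5 = 52/5.
E[N | tails] = (1+10+2+6)/4 = 19/4.
By the law of total expectation,
E[N] = (1/2)·(52/5) + (1/2)·(19/4) = 303/40.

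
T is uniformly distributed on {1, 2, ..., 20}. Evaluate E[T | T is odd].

10

Given T is odd, T is equally likely to be any of {1, 3, 5, 7, 9, 11, 13, 15, 17, 19}.
E[T | T is odd] = (1 + 3 + 5 + 7 + 9 + 11 + 13 + 15 + 17 + 19) / 10 = 10.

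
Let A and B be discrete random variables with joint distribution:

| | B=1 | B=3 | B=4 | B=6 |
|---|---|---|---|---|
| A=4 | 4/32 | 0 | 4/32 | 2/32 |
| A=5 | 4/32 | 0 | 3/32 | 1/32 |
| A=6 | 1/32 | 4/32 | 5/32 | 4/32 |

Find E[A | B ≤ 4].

P(B ≤ 4) = 25/32.
Σ A·P over the event = 4·(4/32) + 4·(4/32) + 5·(4/32) + 5·(3/32) + 6·(1/32) + 6·(4/32) + 6·(5/32) = 127/32.
E[A | B ≤ 4] = (127/32) / (25/32) = 127/25.

127/25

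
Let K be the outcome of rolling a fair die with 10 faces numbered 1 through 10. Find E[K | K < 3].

3/2

Given K < 3, K is equally likely to be any of {1, 2}.
E[K | K < 3] = (1 + 2) / 2 = 3/2.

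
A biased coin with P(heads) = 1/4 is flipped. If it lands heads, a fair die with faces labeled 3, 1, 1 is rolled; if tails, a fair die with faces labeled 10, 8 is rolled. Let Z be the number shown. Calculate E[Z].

43/6

E[Z | heads] = (3+1+1)/3 = 5/3.
E[Z | tails] = (10+8)/2 = 9.
By the law of total expectation,
E[Z] = (1/4)·(5/3) + (3/4)·(9) = 43/6.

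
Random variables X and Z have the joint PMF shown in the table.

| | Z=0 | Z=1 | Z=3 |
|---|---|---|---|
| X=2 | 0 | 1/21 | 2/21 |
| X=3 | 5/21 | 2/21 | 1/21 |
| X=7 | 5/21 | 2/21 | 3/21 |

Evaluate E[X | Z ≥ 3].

P(Z ≥ 3) = 2/7.
Σ X·P over the event = 2·(2/21) + 3·(1/21) + 7·(3/21) = 4/3.
E[X | Z ≥ 3] = (4/3) / (2/7) = 14/3.

14/3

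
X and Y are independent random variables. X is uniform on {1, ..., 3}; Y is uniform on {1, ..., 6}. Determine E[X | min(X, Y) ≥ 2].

5/2

Outcomes with min(X, Y) ≥ 2: (2,2), (2,3), (2,4), (2,5), (2,6), (3,2), (3,3), (3,4), (3,5), (3,6), each with probability 1/18.
E[X | min(X, Y) ≥ 2] = (2 + 2 + 2 + 2 + 2 + 3 + 3 + 3 + 3 + 3) / 10 = 5/2.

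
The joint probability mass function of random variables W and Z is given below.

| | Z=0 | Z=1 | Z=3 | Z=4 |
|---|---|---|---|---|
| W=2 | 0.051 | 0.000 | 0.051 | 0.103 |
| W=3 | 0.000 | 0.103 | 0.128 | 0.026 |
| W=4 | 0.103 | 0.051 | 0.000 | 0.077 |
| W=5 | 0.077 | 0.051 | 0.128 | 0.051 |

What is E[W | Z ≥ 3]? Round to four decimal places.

3.4982

P(Z ≥ 3) = 0.564.
Summing W·P(W=x,Z=y) over the conditioning event gives 1.973.
E[W | Z ≥ 3] = (1.973) / (0.564) = 3.4982.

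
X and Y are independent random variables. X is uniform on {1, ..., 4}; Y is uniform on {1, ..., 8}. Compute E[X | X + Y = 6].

Outcomes with X + Y = 6: (1,5), (2,4), (3,3), (4,2), each with probability 1/32.
E[X | X + Y = 6] = (1 + 2 + 3 + 4) / 4 = 5/2.

5/2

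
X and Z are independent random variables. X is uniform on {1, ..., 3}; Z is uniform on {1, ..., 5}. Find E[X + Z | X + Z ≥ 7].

22/3

Outcomes with X + Z ≥ 7: (2,5), (3,4), (3,5), each with probability 1/15.
E[X + Z | X + Z ≥ 7] = (7 + 7 + 8) / 3 = 22/3.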